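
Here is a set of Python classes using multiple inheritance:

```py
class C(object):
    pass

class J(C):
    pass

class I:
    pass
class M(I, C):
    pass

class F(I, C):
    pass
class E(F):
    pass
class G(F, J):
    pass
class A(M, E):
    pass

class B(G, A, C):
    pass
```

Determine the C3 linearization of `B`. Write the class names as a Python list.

L[B] = B + merge(L[G], L[A], L[C], [G A C])
  take G:  [G F I J C object] + [A M E F I C object] + [C object] + [G A C]
  take A:  [F I J C object] + [A M E F I C object] + [C object] + [A C]
  take M:  [F I J C object] + [M E F I C object] + [C object] + [C]
  take E:  [F I J C object] + [E F I C object] + [C object] + [C]
  take F:  [F I J C object] + [F I C object] + [C object] + [C]
  take I:  [I J C object] + [I C object] + [C object] + [C]
  take J:  [J C object] + [C object] + [C object] + [C]
  take C:  [C object] + [C object] + [C object] + [C]
  take object:  [object] + [object] + [object]

[B, G, A, M, E, F, I, J, C, object]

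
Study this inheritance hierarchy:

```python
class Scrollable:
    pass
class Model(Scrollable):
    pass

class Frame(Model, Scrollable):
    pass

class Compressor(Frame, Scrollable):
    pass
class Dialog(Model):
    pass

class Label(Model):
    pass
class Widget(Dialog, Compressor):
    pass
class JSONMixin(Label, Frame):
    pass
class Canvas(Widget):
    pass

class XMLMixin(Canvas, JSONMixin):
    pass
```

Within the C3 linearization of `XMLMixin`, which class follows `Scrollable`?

object

L[XMLMixin] = XMLMixin + merge(L[Canvas], L[JSONMixin], [Canvas JSONMixin])
  take Canvas:  [Canvas Widget Dialog Compressor Frame Model Scrollable object] + [JSONMixin Label Frame Model Scrollable object] + [Canvas JSONMixin]
  take Widget:  [Widget Dialog Compressor Frame Model Scrollable object] + [JSONMixin Label Frame Model Scrollable object] + [JSONMixin]
  take Dialog:  [Dialog Compressor Frame Model Scrollable object] + [JSONMixin Label Frame Model Scrollable object] + [JSONMixin]
  take Compressor:  [Compressor Frame Model Scrollable object] + [JSONMixin Label Frame Model Scrollable object] + [JSONMixin]
  take JSONMixin:  [Frame Model Scrollable object] + [JSONMixin Label Frame Model Scrollable object] + [JSONMixin]
  take Label:  [Frame Model Scrollable object] + [Label Frame Model Scrollable object]
  take Frame:  [Frame Model Scrollable object] + [Frame Model Scrollable object]
  take Model:  [Model Scrollable object] + [Model Scrollable object]
  take Scrollable:  [Scrollable object] + [Scrollable object]
  take object:  [object] + [object]
MRO: XMLMixin Canvas Widget Dialog Compressor JSONMixin Label Frame Model Scrollable object
Scrollable is at position 9; next is object.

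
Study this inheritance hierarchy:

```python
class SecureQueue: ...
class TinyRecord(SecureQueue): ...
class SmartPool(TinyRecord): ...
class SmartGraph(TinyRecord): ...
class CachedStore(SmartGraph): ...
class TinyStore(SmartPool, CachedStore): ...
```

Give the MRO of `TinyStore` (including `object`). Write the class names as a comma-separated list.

L[TinyStore] = TinyStore + merge(L[SmartPool], L[CachedStore], [SmartPool CachedStore])
  take SmartPool:  [SmartPool TinyRecord SecureQueue object] + [CachedStore SmartGraph TinyRecord SecureQueue object] + [SmartPool CachedStore]
  take CachedStore:  [TinyRecord SecureQueue object] + [CachedStore SmartGraph TinyRecord SecureQueue object] + [CachedStore]
  take SmartGraph:  [TinyRecord SecureQueue object] + [SmartGraph TinyRecord SecureQueue object]
  take TinyRecord:  [TinyRecord SecureQueue object] + [TinyRecord SecureQueue object]
  take SecureQueue:  [SecureQueue object] + [SecureQueue object]
  take object:  [object] + [object]

TinyStore, SmartPool, CachedStore, SmartGraph, TinyRecord, SecureQueue, object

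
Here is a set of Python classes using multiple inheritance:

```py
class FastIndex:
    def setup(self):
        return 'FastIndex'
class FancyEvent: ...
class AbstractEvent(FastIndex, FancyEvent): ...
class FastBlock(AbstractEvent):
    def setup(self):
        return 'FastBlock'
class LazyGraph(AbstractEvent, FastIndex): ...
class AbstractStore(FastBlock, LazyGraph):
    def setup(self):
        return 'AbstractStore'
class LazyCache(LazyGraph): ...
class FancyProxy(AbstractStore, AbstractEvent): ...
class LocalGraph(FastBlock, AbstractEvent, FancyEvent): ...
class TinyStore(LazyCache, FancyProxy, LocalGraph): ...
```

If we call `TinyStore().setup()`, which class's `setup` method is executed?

L[TinyStore] = TinyStore + merge(L[LazyCache], L[FancyProxy], L[LocalGraph], [LazyCache FancyProxy LocalGraph])
  take LazyCache:  [LazyCache LazyGraph AbstractEvent FastIndex FancyEvent object] + [FancyProxy AbstractStore FastBlock LazyGraph AbstractEvent FastIndex FancyEvent object] + [LocalGraph FastBlock AbstractEvent FastIndex FancyEvent object] + [LazyCache FancyProxy LocalGraph]
  take FancyProxy:  [LazyGraph AbstractEvent FastIndex FancyEvent object] + [FancyProxy AbstractStore FastBlock LazyGraph AbstractEvent FastIndex FancyEvent object] + [LocalGraph FastBlock AbstractEvent FastIndex FancyEvent object] + [FancyProxy LocalGraph]
  take AbstractStore:  [LazyGraph AbstractEvent FastIndex FancyEvent object] + [AbstractStore FastBlock LazyGraph AbstractEvent FastIndex FancyEvent object] + [LocalGraph FastBlock AbstractEvent FastIndex FancyEvent object] + [LocalGraph]
  take LocalGraph:  [LazyGraph AbstractEvent FastIndex FancyEvent object] + [FastBlock LazyGraph AbstractEvent FastIndex FancyEvent object] + [LocalGraph FastBlock AbstractEvent FastIndex FancyEvent object] + [LocalGraph]
  take FastBlock:  [LazyGraph AbstractEvent FastIndex FancyEvent object] + [FastBlock LazyGraph AbstractEvent FastIndex FancyEvent object] + [FastBlock AbstractEvent FastIndex FancyEvent object]
  take LazyGraph:  [LazyGraph AbstractEvent FastIndex FancyEvent object] + [LazyGraph AbstractEvent FastIndex FancyEvent object] + [AbstractEvent FastIndex FancyEvent object]
  take AbstractEvent:  [AbstractEvent FastIndex FancyEvent object] + [AbstractEvent FastIndex FancyEvent object] + [AbstractEvent FastIndex FancyEvent object]
  take FastIndex:  [FastIndex FancyEvent object] + [FastIndex FancyEvent object] + [FastIndex FancyEvent object]
  take FancyEvent:  [FancyEvent object] + [FancyEvent object] + [FancyEvent object]
  take object:  [object] + [object] + [object]
MRO: TinyStore LazyCache FancyProxy AbstractStore LocalGraph FastBlock LazyGraph AbstractEvent FastIndex FancyEvent object
setup is defined in: AbstractStore, FastBlock, FastIndex. First along the MRO is AbstractStore.

AbstractStore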